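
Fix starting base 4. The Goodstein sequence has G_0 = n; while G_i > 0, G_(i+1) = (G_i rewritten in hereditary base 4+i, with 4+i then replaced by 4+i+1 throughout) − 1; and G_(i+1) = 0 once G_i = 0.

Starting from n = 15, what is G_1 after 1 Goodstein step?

i=0: 15 = 3·4 + 3 (b=4); 4→5: 3·5 + 3 = 18; 18−1 = 17
i=1: 17 = 3·5 + 2 (b=5); 5→6: 3·6 + 2 = 20; 20−1 = 19

17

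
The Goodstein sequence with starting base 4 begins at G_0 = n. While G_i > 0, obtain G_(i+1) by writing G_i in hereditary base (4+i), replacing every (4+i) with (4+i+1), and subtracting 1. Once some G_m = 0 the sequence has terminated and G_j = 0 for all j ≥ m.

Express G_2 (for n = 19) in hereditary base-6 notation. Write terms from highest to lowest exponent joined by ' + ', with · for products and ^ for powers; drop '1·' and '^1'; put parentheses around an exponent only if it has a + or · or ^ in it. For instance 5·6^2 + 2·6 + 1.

(0) 19|_4 = 4^2 + 3 ↦ 5^2 + 3|_5 = 28 ⇒ 27
(1) 27|_5 = 5^2 + 2 ↦ 6^2 + 2|_6 = 38 ⇒ 37

6^2 + 1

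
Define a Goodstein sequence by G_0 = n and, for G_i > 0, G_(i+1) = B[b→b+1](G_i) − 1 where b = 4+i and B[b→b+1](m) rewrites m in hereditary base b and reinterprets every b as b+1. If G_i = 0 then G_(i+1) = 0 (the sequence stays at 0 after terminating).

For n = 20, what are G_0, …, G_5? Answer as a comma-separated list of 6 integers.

(0) 20|_4 = 4^2 + 4 ↦ 5^2 + 5|_5 = 30 ⇒ 29
(1) 29|_5 = 5^2 + 4 ↦ 6^2 + 4|_6 = 40 ⇒ 39
(2) 39|_6 = 6^2 + 3 ↦ 7^2 + 3|_7 = 52 ⇒ 51
(3) 51|_7 = 7^2 + 2 ↦ 8^2 + 2|_8 = 66 ⇒ 65
(4) 65|_8 = 8^2 + 1 ↦ 9^2 + 1|_9 = 82 ⇒ 81

20, 29, 39, 51, 65, 81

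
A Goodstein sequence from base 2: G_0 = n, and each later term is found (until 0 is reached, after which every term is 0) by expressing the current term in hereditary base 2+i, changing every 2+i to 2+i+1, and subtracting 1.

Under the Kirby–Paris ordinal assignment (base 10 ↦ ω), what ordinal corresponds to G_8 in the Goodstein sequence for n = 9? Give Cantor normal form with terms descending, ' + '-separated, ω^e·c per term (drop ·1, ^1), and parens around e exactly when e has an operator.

i=0: 9 = 2^(2 + 1) + 1 (b=2); 2→3: 3^(3 + 1) + 1 = 82; 82−1 = 81
i=1: 81 = 3^(3 + 1) (b=3); 3→4: 4^(4 + 1) = 1024; 1024−1 = 1023
i=2: 1023 = 3·4^4 + 3·4^3 + 3·4^2 + 3·4 + 3 (b=4); 4→5: 3·5^5 + 3·5^3 + 3·5^2 + 3·5 + 3 = 9843; 9843−1 = 9842
i=3: 9842 = 3·5^5 + 3·5^3 + 3·5^2 + 3·5 + 2 (b=5); 5→6: 3·6^6 + 3·6^3 + 3·6^2 + 3·6 + 2 = 140744; 140744−1 = 140743
i=4: 140743 = 3·6^6 + 3·6^3 + 3·6^2 + 3·6 + 1 (b=6); 6→7: 3·7^7 + 3·7^3 + 3·7^2 + 3·7 + 1 = 2471827; 2471827−1 = 2471826
i=5: 2471826 = 3·7^7 + 3·7^3 + 3·7^2 + 3·7 (b=7); 7→8: 3·8^8 + 3·8^3 + 3·8^2 + 3·8 = 50333400; 50333400−1 = 50333399
i=6: 50333399 = 3·8^8 + 3·8^3 + 3·8^2 + 2·8 + 7 (b=8); 8→9: 3·9^9 + 3·9^3 + 3·9^2 + 2·9 + 7 = 1162263922; 1162263922−1 = 1162263921
i=7: 1162263921 = 3·9^9 + 3·9^3 + 3·9^2 + 2·9 + 6 (b=9); 9→10: 3·10^10 + 3·10^3 + 3·10^2 + 2·10 + 6 = 30000003326; 30000003326−1 = 30000003325
i=8: 30000003325 = 3·10^10 + 3·10^3 + 3·10^2 + 2·10 + 5 (b=10); 10→11: 3·11^11 + 3·11^3 + 3·11^2 + 2·11 + 5 = 855935016216; 855935016216−1 = 855935016215

ω^ω·3 + ω^3·3 + ω^2·3 + ω·2 + 5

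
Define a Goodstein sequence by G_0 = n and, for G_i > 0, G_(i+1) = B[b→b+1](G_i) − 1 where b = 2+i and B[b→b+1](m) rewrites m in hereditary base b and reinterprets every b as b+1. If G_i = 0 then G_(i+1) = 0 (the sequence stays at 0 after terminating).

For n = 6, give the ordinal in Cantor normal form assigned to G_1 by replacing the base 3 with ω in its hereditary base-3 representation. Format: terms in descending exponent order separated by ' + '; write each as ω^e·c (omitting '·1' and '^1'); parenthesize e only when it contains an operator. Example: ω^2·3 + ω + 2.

G_0 = 6. HB_2(6) = 2^2 + 2. Bump = 30. G_1 = 29.
G_1 = 29. HB_3(29) = 3^3 + 2. Bump = 258. G_2 = 257.

ω^ω + 2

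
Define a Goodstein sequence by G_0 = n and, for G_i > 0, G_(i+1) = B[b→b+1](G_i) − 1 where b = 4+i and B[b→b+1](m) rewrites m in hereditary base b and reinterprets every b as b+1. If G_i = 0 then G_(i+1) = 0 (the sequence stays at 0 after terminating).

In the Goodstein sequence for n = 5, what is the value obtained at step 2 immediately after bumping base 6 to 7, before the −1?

5

G_0 = 5. HB_4(5) = 4 + 1. Bump = 6. G_1 = 5.
G_1 = 5. HB_5(5) = 5. Bump = 6. G_2 = 5.
G_2 = 5. HB_6(5) = 5. Bump = 5. G_3 = 4.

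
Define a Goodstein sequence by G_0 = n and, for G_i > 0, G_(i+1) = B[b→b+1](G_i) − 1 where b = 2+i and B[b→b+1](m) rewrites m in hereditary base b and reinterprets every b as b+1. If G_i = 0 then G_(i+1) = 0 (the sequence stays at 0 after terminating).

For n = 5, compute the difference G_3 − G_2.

212

5 —HB2→ 2^2 + 1 —bump→ 3^3 + 1 = 28 —(−1)→ 27
27 —HB3→ 3^3 —bump→ 4^4 = 256 —(−1)→ 255
255 —HB4→ 3·4^3 + 3·4^2 + 3·4 + 3 —bump→ 3·5^3 + 3·5^2 + 3·5 + 3 = 468 —(−1)→ 467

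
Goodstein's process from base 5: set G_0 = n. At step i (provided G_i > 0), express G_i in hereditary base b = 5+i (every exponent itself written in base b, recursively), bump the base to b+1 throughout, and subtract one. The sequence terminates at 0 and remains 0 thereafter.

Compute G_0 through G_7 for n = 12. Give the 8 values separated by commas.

G_0=12  [base 5] 2·5 + 2  →[5↦6]→  2·6 + 2 = 14  −1 ⇒ G_1=13
G_1=13  [base 6] 2·6 + 1  →[6↦7]→  2·7 + 1 = 15  −1 ⇒ G_2=14
G_2=14  [base 7] 2·7  →[7↦8]→  2·8 = 16  −1 ⇒ G_3=15
G_3=15  [base 8] 8 + 7  →[8↦9]→  9 + 7 = 16  −1 ⇒ G_4=15
G_4=15  [base 9] 9 + 6  →[9↦10]→  10 + 6 = 16  −1 ⇒ G_5=15
G_5=15  [base 10] 10 + 5  →[10↦11]→  11 + 5 = 16  −1 ⇒ G_6=15
G_6=15  [base 11] 11 + 4  →[11↦12]→  12 + 4 = 16  −1 ⇒ G_7=15

12, 13, 14, 15, 15, 15, 15, 15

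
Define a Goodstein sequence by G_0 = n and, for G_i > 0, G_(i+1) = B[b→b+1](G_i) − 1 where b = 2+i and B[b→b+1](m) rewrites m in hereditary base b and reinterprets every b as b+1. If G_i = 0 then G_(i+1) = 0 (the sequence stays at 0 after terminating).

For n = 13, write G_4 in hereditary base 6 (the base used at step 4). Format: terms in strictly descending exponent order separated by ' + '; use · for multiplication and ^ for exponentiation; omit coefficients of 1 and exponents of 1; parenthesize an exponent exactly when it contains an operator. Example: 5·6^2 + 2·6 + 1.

G_0 = 13. HB_2(13) = 2^(2 + 1) + 2^2 + 1. Bump = 109. G_1 = 108.
G_1 = 108. HB_3(108) = 3^(3 + 1) + 3^3. Bump = 1280. G_2 = 1279.
G_2 = 1279. HB_4(1279) = 4^(4 + 1) + 3·4^3 + 3·4^2 + 3·4 + 3. Bump = 16093. G_3 = 16092.
G_3 = 16092. HB_5(16092) = 5^(5 + 1) + 3·5^3 + 3·5^2 + 3·5 + 2. Bump = 280712. G_4 = 280711.
G_4 = 280711. HB_6(280711) = 6^(6 + 1) + 3·6^3 + 3·6^2 + 3·6 + 1. Bump = 5765999. G_5 = 5765998.

6^(6 + 1) + 3·6^3 + 3·6^2 + 3·6 + 1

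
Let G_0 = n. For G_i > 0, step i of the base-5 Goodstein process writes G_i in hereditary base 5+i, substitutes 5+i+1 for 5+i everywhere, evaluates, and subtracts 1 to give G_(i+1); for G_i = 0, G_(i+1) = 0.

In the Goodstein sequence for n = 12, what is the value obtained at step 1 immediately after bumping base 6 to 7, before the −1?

G_0=12  [base 5] 2·5 + 2  →[5↦6]→  2·6 + 2 = 14  −1 ⇒ G_1=13
G_1=13  [base 6] 2·6 + 1  →[6↦7]→  2·7 + 1 = 15  −1 ⇒ G_2=14

15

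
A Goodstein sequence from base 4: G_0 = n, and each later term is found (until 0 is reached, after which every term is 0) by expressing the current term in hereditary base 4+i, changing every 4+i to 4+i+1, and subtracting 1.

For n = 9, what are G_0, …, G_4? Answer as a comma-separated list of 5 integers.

9, 10, 11, 11, 11

[0] 9 ≡ 2·4 + 1 (base 4). Lift 5: 11. −1: 10.
[1] 10 ≡ 2·5 (base 5). Lift 6: 12. −1: 11.
[2] 11 ≡ 6 + 5 (base 6). Lift 7: 12. −1: 11.
[3] 11 ≡ 7 + 4 (base 7). Lift 8: 12. −1: 11.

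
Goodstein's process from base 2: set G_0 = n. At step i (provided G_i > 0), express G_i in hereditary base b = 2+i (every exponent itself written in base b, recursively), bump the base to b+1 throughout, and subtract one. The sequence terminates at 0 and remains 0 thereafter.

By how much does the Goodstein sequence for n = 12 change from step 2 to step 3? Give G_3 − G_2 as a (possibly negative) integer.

14620

step 0: 12 = 2^(2 + 1) + 2^2; sub 3 for 2: 3^(3 + 1) + 3^3; = 108; G_1 = 108−1 = 107
step 1: 107 = 3^(3 + 1) + 2·3^2 + 2·3 + 2; sub 4 for 3: 4^(4 + 1) + 2·4^2 + 2·4 + 2; = 1066; G_2 = 1066−1 = 1065
step 2: 1065 = 4^(4 + 1) + 2·4^2 + 2·4 + 1; sub 5 for 4: 5^(5 + 1) + 2·5^2 + 2·5 + 1; = 15686; G_3 = 15686−1 = 15685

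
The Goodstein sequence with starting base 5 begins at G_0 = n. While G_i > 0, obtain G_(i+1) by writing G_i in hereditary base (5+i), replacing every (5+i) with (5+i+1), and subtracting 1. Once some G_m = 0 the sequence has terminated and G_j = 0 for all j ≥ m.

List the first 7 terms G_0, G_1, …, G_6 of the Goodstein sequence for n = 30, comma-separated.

30, 41, 53, 67, 83, 101, 121

step 0: 30 = 5^2 + 5; sub 6 for 5: 6^2 + 6; = 42; G_1 = 42−1 = 41
step 1: 41 = 6^2 + 5; sub 7 for 6: 7^2 + 5; = 54; G_2 = 54−1 = 53
step 2: 53 = 7^2 + 4; sub 8 for 7: 8^2 + 4; = 68; G_3 = 68−1 = 67
step 3: 67 = 8^2 + 3; sub 9 for 8: 9^2 + 3; = 84; G_4 = 84−1 = 83
step 4: 83 = 9^2 + 2; sub 10 for 9: 10^2 + 2; = 102; G_5 = 102−1 = 101
step 5: 101 = 10^2 + 1; sub 11 for 10: 11^2 + 1; = 122; G_6 = 122−1 = 121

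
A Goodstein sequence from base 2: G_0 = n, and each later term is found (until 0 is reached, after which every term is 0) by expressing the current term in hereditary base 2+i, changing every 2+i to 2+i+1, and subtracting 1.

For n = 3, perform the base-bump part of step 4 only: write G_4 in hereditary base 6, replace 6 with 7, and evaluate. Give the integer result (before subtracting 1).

1

i=0: 3 = 2 + 1 (b=2); 2→3: 3 + 1 = 4; 4−1 = 3
i=1: 3 = 3 (b=3); 3→4: 4 = 4; 4−1 = 3
i=2: 3 = 3 (b=4); 4→5: 3 = 3; 3−1 = 2
i=3: 2 = 2 (b=5); 5→6: 2 = 2; 2−1 = 1
i=4: 1 = 1 (b=6); 6→7: 1 = 1; 1−1 = 0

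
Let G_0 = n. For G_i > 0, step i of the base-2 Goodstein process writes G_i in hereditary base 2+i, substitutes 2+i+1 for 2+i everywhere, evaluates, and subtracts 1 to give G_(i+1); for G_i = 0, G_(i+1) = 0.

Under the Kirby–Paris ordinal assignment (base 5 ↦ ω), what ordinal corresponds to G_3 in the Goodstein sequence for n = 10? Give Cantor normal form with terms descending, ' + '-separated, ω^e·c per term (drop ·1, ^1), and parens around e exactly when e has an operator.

(0) 10|_2 = 2^(2 + 1) + 2 ↦ 3^(3 + 1) + 3|_3 = 84 ⇒ 83
(1) 83|_3 = 3^(3 + 1) + 2 ↦ 4^(4 + 1) + 2|_4 = 1026 ⇒ 1025
(2) 1025|_4 = 4^(4 + 1) + 1 ↦ 5^(5 + 1) + 1|_5 = 15626 ⇒ 15625
(3) 15625|_5 = 5^(5 + 1) ↦ 6^(6 + 1)|_6 = 279936 ⇒ 279935

ω^(ω + 1)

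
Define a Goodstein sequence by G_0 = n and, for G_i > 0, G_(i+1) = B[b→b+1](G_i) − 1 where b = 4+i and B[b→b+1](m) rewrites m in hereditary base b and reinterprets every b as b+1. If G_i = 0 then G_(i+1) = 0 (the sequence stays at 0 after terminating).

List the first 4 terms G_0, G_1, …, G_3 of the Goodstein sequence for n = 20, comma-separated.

20, 29, 39, 51

[0] 20 ≡ 4^2 + 4 (base 4). Lift 5: 30. −1: 29.
[1] 29 ≡ 5^2 + 4 (base 5). Lift 6: 40. −1: 39.
[2] 39 ≡ 6^2 + 3 (base 6). Lift 7: 52. −1: 51.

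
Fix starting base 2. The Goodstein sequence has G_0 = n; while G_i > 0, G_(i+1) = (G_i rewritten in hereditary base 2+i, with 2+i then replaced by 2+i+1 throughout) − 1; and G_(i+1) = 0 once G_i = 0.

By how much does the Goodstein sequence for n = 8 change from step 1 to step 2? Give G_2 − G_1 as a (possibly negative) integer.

473

G_0=8  [base 2] 2^(2 + 1)  →[2↦3]→  3^(3 + 1) = 81  −1 ⇒ G_1=80
G_1=80  [base 3] 2·3^3 + 2·3^2 + 2·3 + 2  →[3↦4]→  2·4^4 + 2·4^2 + 2·4 + 2 = 554  −1 ⇒ G_2=553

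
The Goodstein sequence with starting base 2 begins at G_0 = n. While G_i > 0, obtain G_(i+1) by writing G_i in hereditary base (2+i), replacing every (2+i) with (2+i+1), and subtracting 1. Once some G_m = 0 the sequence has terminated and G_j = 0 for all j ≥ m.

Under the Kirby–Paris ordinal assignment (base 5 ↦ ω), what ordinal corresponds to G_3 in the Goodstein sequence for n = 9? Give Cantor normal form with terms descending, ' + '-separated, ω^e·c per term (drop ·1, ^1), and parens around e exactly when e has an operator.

ω^ω·3 + ω^3·3 + ω^2·3 + ω·3 + 2

G_0 = 9. HB_2(9) = 2^(2 + 1) + 1. Bump = 82. G_1 = 81.
G_1 = 81. HB_3(81) = 3^(3 + 1). Bump = 1024. G_2 = 1023.
G_2 = 1023. HB_4(1023) = 3·4^4 + 3·4^3 + 3·4^2 + 3·4 + 3. Bump = 9843. G_3 = 9842.
G_3 = 9842. HB_5(9842) = 3·5^5 + 3·5^3 + 3·5^2 + 3·5 + 2. Bump = 140744. G_4 = 140743.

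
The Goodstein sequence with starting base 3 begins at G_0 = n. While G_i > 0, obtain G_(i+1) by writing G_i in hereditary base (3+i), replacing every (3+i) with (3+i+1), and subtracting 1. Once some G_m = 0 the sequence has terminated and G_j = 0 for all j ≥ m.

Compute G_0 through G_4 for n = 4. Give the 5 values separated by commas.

4, 4, 4, 3, 2

G_0=4  [base 3] 3 + 1  →[3↦4]→  4 + 1 = 5  −1 ⇒ G_1=4
G_1=4  [base 4] 4  →[4↦5]→  5 = 5  −1 ⇒ G_2=4
G_2=4  [base 5] 4  →[5↦6]→  4 = 4  −1 ⇒ G_3=3
G_3=3  [base 6] 3  →[6↦7]→  3 = 3  −1 ⇒ G_4=2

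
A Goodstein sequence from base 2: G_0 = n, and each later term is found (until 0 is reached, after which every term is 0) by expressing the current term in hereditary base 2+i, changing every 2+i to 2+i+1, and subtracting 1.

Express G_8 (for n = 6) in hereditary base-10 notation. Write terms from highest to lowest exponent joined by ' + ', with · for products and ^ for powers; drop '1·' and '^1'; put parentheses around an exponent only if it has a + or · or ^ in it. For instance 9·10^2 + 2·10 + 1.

i=0: 6 = 2^2 + 2 (b=2); 2→3: 3^3 + 3 = 30; 30−1 = 29
i=1: 29 = 3^3 + 2 (b=3); 3→4: 4^4 + 2 = 258; 258−1 = 257
i=2: 257 = 4^4 + 1 (b=4); 4→5: 5^5 + 1 = 3126; 3126−1 = 3125
i=3: 3125 = 5^5 (b=5); 5→6: 6^6 = 46656; 46656−1 = 46655
i=4: 46655 = 5·6^5 + 5·6^4 + 5·6^3 + 5·6^2 + 5·6 + 5 (b=6); 6→7: 5·7^5 + 5·7^4 + 5·7^3 + 5·7^2 + 5·7 + 5 = 98040; 98040−1 = 98039
i=5: 98039 = 5·7^5 + 5·7^4 + 5·7^3 + 5·7^2 + 5·7 + 4 (b=7); 7→8: 5·8^5 + 5·8^4 + 5·8^3 + 5·8^2 + 5·8 + 4 = 187244; 187244−1 = 187243
i=6: 187243 = 5·8^5 + 5·8^4 + 5·8^3 + 5·8^2 + 5·8 + 3 (b=8); 8→9: 5·9^5 + 5·9^4 + 5·9^3 + 5·9^2 + 5·9 + 3 = 332148; 332148−1 = 332147
i=7: 332147 = 5·9^5 + 5·9^4 + 5·9^3 + 5·9^2 + 5·9 + 2 (b=9); 9→10: 5·10^5 + 5·10^4 + 5·10^3 + 5·10^2 + 5·10 + 2 = 555552; 555552−1 = 555551

5·10^5 + 5·10^4 + 5·10^3 + 5·10^2 + 5·10 + 1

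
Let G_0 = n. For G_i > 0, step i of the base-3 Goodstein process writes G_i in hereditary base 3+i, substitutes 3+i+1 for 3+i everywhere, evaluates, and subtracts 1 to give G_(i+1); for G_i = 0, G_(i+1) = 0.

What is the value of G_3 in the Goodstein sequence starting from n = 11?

35

i=0: 11 = 3^2 + 2 (b=3); 3→4: 4^2 + 2 = 18; 18−1 = 17
i=1: 17 = 4^2 + 1 (b=4); 4→5: 5^2 + 1 = 26; 26−1 = 25
i=2: 25 = 5^2 (b=5); 5→6: 6^2 = 36; 36−1 = 35
i=3: 35 = 5·6 + 5 (b=6); 6→7: 5·7 + 5 = 40; 40−1 = 39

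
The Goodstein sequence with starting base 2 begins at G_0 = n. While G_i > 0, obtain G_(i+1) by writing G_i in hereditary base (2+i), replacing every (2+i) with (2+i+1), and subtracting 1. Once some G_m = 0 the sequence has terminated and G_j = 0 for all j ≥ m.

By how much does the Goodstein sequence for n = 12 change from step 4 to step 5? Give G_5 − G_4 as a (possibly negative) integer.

[0] 12 ≡ 2^(2 + 1) + 2^2 (base 2). Lift 3: 108. −1: 107.
[1] 107 ≡ 3^(3 + 1) + 2·3^2 + 2·3 + 2 (base 3). Lift 4: 1066. −1: 1065.
[2] 1065 ≡ 4^(4 + 1) + 2·4^2 + 2·4 + 1 (base 4). Lift 5: 15686. −1: 15685.
[3] 15685 ≡ 5^(5 + 1) + 2·5^2 + 2·5 (base 5). Lift 6: 280020. −1: 280019.
[4] 280019 ≡ 6^(6 + 1) + 2·6^2 + 6 + 5 (base 6). Lift 7: 5764911. −1: 5764910.

5484891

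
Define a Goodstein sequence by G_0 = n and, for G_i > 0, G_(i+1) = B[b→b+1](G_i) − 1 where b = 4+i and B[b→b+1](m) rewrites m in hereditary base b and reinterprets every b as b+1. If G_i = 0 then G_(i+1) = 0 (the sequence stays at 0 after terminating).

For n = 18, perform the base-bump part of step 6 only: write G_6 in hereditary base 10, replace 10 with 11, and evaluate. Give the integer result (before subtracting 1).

G_0 = 18. HB_4(18) = 4^2 + 2. Bump = 27. G_1 = 26.
G_1 = 26. HB_5(26) = 5^2 + 1. Bump = 37. G_2 = 36.
G_2 = 36. HB_6(36) = 6^2. Bump = 49. G_3 = 48.
G_3 = 48. HB_7(48) = 6·7 + 6. Bump = 54. G_4 = 53.
G_4 = 53. HB_8(53) = 6·8 + 5. Bump = 59. G_5 = 58.
G_5 = 58. HB_9(58) = 6·9 + 4. Bump = 64. G_6 = 63.

69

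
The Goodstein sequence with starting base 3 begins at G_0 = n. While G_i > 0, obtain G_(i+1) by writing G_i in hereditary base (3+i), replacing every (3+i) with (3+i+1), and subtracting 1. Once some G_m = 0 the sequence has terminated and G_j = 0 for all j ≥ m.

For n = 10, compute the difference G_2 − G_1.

8

[0] 10 ≡ 3^2 + 1 (base 3). Lift 4: 17. −1: 16.
[1] 16 ≡ 4^2 (base 4). Lift 5: 25. −1: 24.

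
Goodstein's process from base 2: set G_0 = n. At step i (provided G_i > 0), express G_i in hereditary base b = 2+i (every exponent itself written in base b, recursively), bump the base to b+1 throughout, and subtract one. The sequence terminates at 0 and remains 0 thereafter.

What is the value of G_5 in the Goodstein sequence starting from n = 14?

5862840

G_0 = 14. HB_2(14) = 2^(2 + 1) + 2^2 + 2. Bump = 111. G_1 = 110.
G_1 = 110. HB_3(110) = 3^(3 + 1) + 3^3 + 2. Bump = 1282. G_2 = 1281.
G_2 = 1281. HB_4(1281) = 4^(4 + 1) + 4^4 + 1. Bump = 18751. G_3 = 18750.
G_3 = 18750. HB_5(18750) = 5^(5 + 1) + 5^5. Bump = 326592. G_4 = 326591.
G_4 = 326591. HB_6(326591) = 6^(6 + 1) + 5·6^5 + 5·6^4 + 5·6^3 + 5·6^2 + 5·6 + 5. Bump = 5862841. G_5 = 5862840.
G_5 = 5862840. HB_7(5862840) = 7^(7 + 1) + 5·7^5 + 5·7^4 + 5·7^3 + 5·7^2 + 5·7 + 4. Bump = 134404972. G_6 = 134404971.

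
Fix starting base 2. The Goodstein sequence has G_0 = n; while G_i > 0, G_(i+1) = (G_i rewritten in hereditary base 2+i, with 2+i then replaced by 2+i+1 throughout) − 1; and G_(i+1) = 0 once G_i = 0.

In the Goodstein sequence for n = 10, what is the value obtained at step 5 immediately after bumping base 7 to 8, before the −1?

84073324

i=0: 10 = 2^(2 + 1) + 2 (b=2); 2→3: 3^(3 + 1) + 3 = 84; 84−1 = 83
i=1: 83 = 3^(3 + 1) + 2 (b=3); 3→4: 4^(4 + 1) + 2 = 1026; 1026−1 = 1025
i=2: 1025 = 4^(4 + 1) + 1 (b=4); 4→5: 5^(5 + 1) + 1 = 15626; 15626−1 = 15625
i=3: 15625 = 5^(5 + 1) (b=5); 5→6: 6^(6 + 1) = 279936; 279936−1 = 279935
i=4: 279935 = 5·6^6 + 5·6^5 + 5·6^4 + 5·6^3 + 5·6^2 + 5·6 + 5 (b=6); 6→7: 5·7^7 + 5·7^5 + 5·7^4 + 5·7^3 + 5·7^2 + 5·7 + 5 = 4215755; 4215755−1 = 4215754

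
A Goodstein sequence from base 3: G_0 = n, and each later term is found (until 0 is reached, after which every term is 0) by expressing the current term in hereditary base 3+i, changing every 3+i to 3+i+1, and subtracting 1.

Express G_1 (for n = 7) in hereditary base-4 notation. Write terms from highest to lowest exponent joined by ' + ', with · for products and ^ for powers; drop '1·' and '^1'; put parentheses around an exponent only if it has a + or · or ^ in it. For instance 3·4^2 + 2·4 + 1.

step 0: 7 = 2·3 + 1; sub 4 for 3: 2·4 + 1; = 9; G_1 = 9−1 = 8
step 1: 8 = 2·4; sub 5 for 4: 2·5; = 10; G_2 = 10−1 = 9

2·4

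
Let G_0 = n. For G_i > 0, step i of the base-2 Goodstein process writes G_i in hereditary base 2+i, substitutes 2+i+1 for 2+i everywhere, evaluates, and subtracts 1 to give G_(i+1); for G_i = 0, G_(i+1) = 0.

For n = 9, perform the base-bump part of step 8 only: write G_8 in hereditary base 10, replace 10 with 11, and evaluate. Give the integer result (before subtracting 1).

G_0=9  [base 2] 2^(2 + 1) + 1  →[2↦3]→  3^(3 + 1) + 1 = 82  −1 ⇒ G_1=81
G_1=81  [base 3] 3^(3 + 1)  →[3↦4]→  4^(4 + 1) = 1024  −1 ⇒ G_2=1023
G_2=1023  [base 4] 3·4^4 + 3·4^3 + 3·4^2 + 3·4 + 3  →[4↦5]→  3·5^5 + 3·5^3 + 3·5^2 + 3·5 + 3 = 9843  −1 ⇒ G_3=9842
G_3=9842  [base 5] 3·5^5 + 3·5^3 + 3·5^2 + 3·5 + 2  →[5↦6]→  3·6^6 + 3·6^3 + 3·6^2 + 3·6 + 2 = 140744  −1 ⇒ G_4=140743
G_4=140743  [base 6] 3·6^6 + 3·6^3 + 3·6^2 + 3·6 + 1  →[6↦7]→  3·7^7 + 3·7^3 + 3·7^2 + 3·7 + 1 = 2471827  −1 ⇒ G_5=2471826
G_5=2471826  [base 7] 3·7^7 + 3·7^3 + 3·7^2 + 3·7  →[7↦8]→  3·8^8 + 3·8^3 + 3·8^2 + 3·8 = 50333400  −1 ⇒ G_6=50333399
G_6=50333399  [base 8] 3·8^8 + 3·8^3 + 3·8^2 + 2·8 + 7  →[8↦9]→  3·9^9 + 3·9^3 + 3·9^2 + 2·9 + 7 = 1162263922  −1 ⇒ G_7=1162263921
G_7=1162263921  [base 9] 3·9^9 + 3·9^3 + 3·9^2 + 2·9 + 6  →[9↦10]→  3·10^10 + 3·10^3 + 3·10^2 + 2·10 + 6 = 30000003326  −1 ⇒ G_8=30000003325

855935016216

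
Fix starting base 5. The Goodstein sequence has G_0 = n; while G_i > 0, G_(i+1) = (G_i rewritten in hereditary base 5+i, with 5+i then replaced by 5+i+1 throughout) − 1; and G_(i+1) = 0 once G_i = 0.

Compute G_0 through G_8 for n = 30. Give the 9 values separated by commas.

30, 41, 53, 67, 83, 101, 121, 143, 153

G_0=30  [base 5] 5^2 + 5  →[5↦6]→  6^2 + 6 = 42  −1 ⇒ G_1=41
G_1=41  [base 6] 6^2 + 5  →[6↦7]→  7^2 + 5 = 54  −1 ⇒ G_2=53
G_2=53  [base 7] 7^2 + 4  →[7↦8]→  8^2 + 4 = 68  −1 ⇒ G_3=67
G_3=67  [base 8] 8^2 + 3  →[8↦9]→  9^2 + 3 = 84  −1 ⇒ G_4=83
G_4=83  [base 9] 9^2 + 2  →[9↦10]→  10^2 + 2 = 102  −1 ⇒ G_5=101
G_5=101  [base 10] 10^2 + 1  →[10↦11]→  11^2 + 1 = 122  −1 ⇒ G_6=121
G_6=121  [base 11] 11^2  →[11↦12]→  12^2 = 144  −1 ⇒ G_7=143
G_7=143  [base 12] 11·12 + 11  →[12↦13]→  11·13 + 11 = 154  −1 ⇒ G_8=153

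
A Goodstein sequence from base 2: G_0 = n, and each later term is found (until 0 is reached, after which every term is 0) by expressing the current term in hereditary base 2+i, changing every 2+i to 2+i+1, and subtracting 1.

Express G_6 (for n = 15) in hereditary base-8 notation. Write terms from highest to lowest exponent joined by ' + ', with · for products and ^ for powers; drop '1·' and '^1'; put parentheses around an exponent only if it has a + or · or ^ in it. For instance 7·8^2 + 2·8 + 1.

(0) 15|_2 = 2^(2 + 1) + 2^2 + 2 + 1 ↦ 3^(3 + 1) + 3^3 + 3 + 1|_3 = 112 ⇒ 111
(1) 111|_3 = 3^(3 + 1) + 3^3 + 3 ↦ 4^(4 + 1) + 4^4 + 4|_4 = 1284 ⇒ 1283
(2) 1283|_4 = 4^(4 + 1) + 4^4 + 3 ↦ 5^(5 + 1) + 5^5 + 3|_5 = 18753 ⇒ 18752
(3) 18752|_5 = 5^(5 + 1) + 5^5 + 2 ↦ 6^(6 + 1) + 6^6 + 2|_6 = 326594 ⇒ 326593
(4) 326593|_6 = 6^(6 + 1) + 6^6 + 1 ↦ 7^(7 + 1) + 7^7 + 1|_7 = 6588345 ⇒ 6588344
(5) 6588344|_7 = 7^(7 + 1) + 7^7 ↦ 8^(8 + 1) + 8^8|_8 = 150994944 ⇒ 150994943
(6) 150994943|_8 = 8^(8 + 1) + 7·8^7 + 7·8^6 + 7·8^5 + 7·8^4 + 7·8^3 + 7·8^2 + 7·8 + 7 ↦ 9^(9 + 1) + 7·9^7 + 7·9^6 + 7·9^5 + 7·9^4 + 7·9^3 + 7·9^2 + 7·9 + 7|_9 = 3524450281 ⇒ 3524450280

8^(8 + 1) + 7·8^7 + 7·8^6 + 7·8^5 + 7·8^4 + 7·8^3 + 7·8^2 + 7·8 + 7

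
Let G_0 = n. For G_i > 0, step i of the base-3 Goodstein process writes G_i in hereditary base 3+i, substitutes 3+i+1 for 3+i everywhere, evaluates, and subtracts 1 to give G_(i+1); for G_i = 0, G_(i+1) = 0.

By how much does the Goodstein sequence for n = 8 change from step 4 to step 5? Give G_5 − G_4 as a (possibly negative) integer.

base 3: 8 = 2·3 + 2; at 4: 2·4 + 2 = 10; next = 9
base 4: 9 = 2·4 + 1; at 5: 2·5 + 1 = 11; next = 10
base 5: 10 = 2·5; at 6: 2·6 = 12; next = 11
base 6: 11 = 6 + 5; at 7: 7 + 5 = 12; next = 11
base 7: 11 = 7 + 4; at 8: 8 + 4 = 12; next = 11

0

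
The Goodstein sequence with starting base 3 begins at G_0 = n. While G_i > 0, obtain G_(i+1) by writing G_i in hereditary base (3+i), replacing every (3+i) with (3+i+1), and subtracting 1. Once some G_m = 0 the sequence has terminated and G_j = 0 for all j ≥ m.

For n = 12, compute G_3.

G_0=12  [base 3] 3^2 + 3  →[3↦4]→  4^2 + 4 = 20  −1 ⇒ G_1=19
G_1=19  [base 4] 4^2 + 3  →[4↦5]→  5^2 + 3 = 28  −1 ⇒ G_2=27
G_2=27  [base 5] 5^2 + 2  →[5↦6]→  6^2 + 2 = 38  −1 ⇒ G_3=37
G_3=37  [base 6] 6^2 + 1  →[6↦7]→  7^2 + 1 = 50  −1 ⇒ G_4=49

37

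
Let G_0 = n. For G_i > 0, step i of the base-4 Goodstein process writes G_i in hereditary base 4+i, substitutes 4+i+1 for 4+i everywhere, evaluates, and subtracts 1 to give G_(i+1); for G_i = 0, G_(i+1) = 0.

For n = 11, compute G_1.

(0) 11|_4 = 2·4 + 3 ↦ 2·5 + 3|_5 = 13 ⇒ 12
(1) 12|_5 = 2·5 + 2 ↦ 2·6 + 2|_6 = 14 ⇒ 13

12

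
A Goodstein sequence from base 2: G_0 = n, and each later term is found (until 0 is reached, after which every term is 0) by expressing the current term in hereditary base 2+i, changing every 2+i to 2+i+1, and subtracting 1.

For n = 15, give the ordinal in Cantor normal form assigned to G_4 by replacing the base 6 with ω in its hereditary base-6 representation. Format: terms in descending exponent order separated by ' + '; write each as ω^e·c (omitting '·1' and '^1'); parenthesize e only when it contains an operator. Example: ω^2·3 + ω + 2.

ω^(ω + 1) + ω^ω + 1

G_0=15  [base 2] 2^(2 + 1) + 2^2 + 2 + 1  →[2↦3]→  3^(3 + 1) + 3^3 + 3 + 1 = 112  −1 ⇒ G_1=111
G_1=111  [base 3] 3^(3 + 1) + 3^3 + 3  →[3↦4]→  4^(4 + 1) + 4^4 + 4 = 1284  −1 ⇒ G_2=1283
G_2=1283  [base 4] 4^(4 + 1) + 4^4 + 3  →[4↦5]→  5^(5 + 1) + 5^5 + 3 = 18753  −1 ⇒ G_3=18752
G_3=18752  [base 5] 5^(5 + 1) + 5^5 + 2  →[5↦6]→  6^(6 + 1) + 6^6 + 2 = 326594  −1 ⇒ G_4=326593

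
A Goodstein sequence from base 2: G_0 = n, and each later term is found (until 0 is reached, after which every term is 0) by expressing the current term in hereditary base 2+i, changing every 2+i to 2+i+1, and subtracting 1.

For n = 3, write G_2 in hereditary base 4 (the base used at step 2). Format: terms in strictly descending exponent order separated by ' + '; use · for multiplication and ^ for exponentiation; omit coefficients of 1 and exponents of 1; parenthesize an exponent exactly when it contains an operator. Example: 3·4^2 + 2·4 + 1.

base 2: 3 = 2 + 1; at 3: 3 + 1 = 4; next = 3
base 3: 3 = 3; at 4: 4 = 4; next = 3

3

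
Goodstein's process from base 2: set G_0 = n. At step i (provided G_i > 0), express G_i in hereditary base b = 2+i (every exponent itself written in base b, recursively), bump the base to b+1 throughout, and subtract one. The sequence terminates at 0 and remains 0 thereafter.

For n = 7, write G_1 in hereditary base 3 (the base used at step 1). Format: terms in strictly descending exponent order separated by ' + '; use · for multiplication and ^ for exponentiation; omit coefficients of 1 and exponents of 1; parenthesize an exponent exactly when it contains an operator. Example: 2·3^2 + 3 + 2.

3^3 + 3

[0] 7 ≡ 2^2 + 2 + 1 (base 2). Lift 3: 31. −1: 30.
[1] 30 ≡ 3^3 + 3 (base 3). Lift 4: 260. −1: 259.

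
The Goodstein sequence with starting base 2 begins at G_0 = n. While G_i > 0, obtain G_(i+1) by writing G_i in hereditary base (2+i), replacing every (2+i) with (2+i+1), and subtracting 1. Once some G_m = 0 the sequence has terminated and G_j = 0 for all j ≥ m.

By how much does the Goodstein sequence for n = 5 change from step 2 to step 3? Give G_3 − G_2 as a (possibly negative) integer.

212

i=0: 5 = 2^2 + 1 (b=2); 2→3: 3^3 + 1 = 28; 28−1 = 27
i=1: 27 = 3^3 (b=3); 3→4: 4^4 = 256; 256−1 = 255
i=2: 255 = 3·4^3 + 3·4^2 + 3·4 + 3 (b=4); 4→5: 3·5^3 + 3·5^2 + 3·5 + 3 = 468; 468−1 = 467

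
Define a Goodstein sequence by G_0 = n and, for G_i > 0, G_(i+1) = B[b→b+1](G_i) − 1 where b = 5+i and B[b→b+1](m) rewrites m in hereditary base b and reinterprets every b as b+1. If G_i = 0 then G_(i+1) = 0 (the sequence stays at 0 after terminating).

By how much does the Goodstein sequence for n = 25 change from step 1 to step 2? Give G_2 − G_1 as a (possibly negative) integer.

4

G_0=25  [base 5] 5^2  →[5↦6]→  6^2 = 36  −1 ⇒ G_1=35
G_1=35  [base 6] 5·6 + 5  →[6↦7]→  5·7 + 5 = 40  −1 ⇒ G_2=39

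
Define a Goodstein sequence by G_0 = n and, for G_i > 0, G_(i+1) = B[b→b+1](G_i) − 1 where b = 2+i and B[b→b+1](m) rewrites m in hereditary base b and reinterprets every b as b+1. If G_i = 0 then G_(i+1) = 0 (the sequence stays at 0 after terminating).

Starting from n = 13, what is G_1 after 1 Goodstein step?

step 0: 13 = 2^(2 + 1) + 2^2 + 1; sub 3 for 2: 3^(3 + 1) + 3^3 + 1; = 109; G_1 = 109−1 = 108
step 1: 108 = 3^(3 + 1) + 3^3; sub 4 for 3: 4^(4 + 1) + 4^4; = 1280; G_2 = 1280−1 = 1279

108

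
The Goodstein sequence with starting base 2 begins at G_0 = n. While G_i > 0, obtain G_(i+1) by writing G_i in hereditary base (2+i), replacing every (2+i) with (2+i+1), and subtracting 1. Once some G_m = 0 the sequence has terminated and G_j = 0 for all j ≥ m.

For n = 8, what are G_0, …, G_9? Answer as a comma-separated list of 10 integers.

8 —HB2→ 2^(2 + 1) —bump→ 3^(3 + 1) = 81 —(−1)→ 80
80 —HB3→ 2·3^3 + 2·3^2 + 2·3 + 2 —bump→ 2·4^4 + 2·4^2 + 2·4 + 2 = 554 —(−1)→ 553
553 —HB4→ 2·4^4 + 2·4^2 + 2·4 + 1 —bump→ 2·5^5 + 2·5^2 + 2·5 + 1 = 6311 —(−1)→ 6310
6310 —HB5→ 2·5^5 + 2·5^2 + 2·5 —bump→ 2·6^6 + 2·6^2 + 2·6 = 93396 —(−1)→ 93395
93395 —HB6→ 2·6^6 + 2·6^2 + 6 + 5 —bump→ 2·7^7 + 2·7^2 + 7 + 5 = 1647196 —(−1)→ 1647195
1647195 —HB7→ 2·7^7 + 2·7^2 + 7 + 4 —bump→ 2·8^8 + 2·8^2 + 8 + 4 = 33554572 —(−1)→ 33554571
33554571 —HB8→ 2·8^8 + 2·8^2 + 8 + 3 —bump→ 2·9^9 + 2·9^2 + 9 + 3 = 774841152 —(−1)→ 774841151
774841151 —HB9→ 2·9^9 + 2·9^2 + 9 + 2 —bump→ 2·10^10 + 2·10^2 + 10 + 2 = 20000000212 —(−1)→ 20000000211
20000000211 —HB10→ 2·10^10 + 2·10^2 + 10 + 1 —bump→ 2·11^11 + 2·11^2 + 11 + 1 = 570623341476 —(−1)→ 570623341475

8, 80, 553, 6310, 93395, 1647195, 33554571, 774841151, 20000000211, 570623341475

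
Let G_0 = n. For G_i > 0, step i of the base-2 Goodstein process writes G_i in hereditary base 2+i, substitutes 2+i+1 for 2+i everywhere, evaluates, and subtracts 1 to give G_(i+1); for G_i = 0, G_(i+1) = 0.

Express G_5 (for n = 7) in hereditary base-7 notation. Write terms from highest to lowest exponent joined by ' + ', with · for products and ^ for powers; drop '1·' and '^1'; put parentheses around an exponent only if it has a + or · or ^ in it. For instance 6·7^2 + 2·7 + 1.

7 —HB2→ 2^2 + 2 + 1 —bump→ 3^3 + 3 + 1 = 31 —(−1)→ 30
30 —HB3→ 3^3 + 3 —bump→ 4^4 + 4 = 260 —(−1)→ 259
259 —HB4→ 4^4 + 3 —bump→ 5^5 + 3 = 3128 —(−1)→ 3127
3127 —HB5→ 5^5 + 2 —bump→ 6^6 + 2 = 46658 —(−1)→ 46657
46657 —HB6→ 6^6 + 1 —bump→ 7^7 + 1 = 823544 —(−1)→ 823543
823543 —HB7→ 7^7 —bump→ 8^8 = 16777216 —(−1)→ 16777215

7^7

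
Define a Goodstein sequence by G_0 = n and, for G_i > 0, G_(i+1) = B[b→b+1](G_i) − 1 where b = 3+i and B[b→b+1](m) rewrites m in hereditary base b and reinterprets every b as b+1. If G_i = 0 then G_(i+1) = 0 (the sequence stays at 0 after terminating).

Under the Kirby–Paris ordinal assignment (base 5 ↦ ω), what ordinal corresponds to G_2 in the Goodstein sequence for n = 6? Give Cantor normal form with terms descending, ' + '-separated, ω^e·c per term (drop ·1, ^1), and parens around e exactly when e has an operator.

ω + 2

base 3: 6 = 2·3; at 4: 2·4 = 8; next = 7
base 4: 7 = 4 + 3; at 5: 5 + 3 = 8; next = 7
base 5: 7 = 5 + 2; at 6: 6 + 2 = 8; next = 7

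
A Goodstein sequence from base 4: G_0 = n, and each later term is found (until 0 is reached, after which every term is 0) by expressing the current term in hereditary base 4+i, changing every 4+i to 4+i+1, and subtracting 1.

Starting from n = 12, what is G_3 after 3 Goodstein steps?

16

i=0: 12 = 3·4 (b=4); 4→5: 3·5 = 15; 15−1 = 14
i=1: 14 = 2·5 + 4 (b=5); 5→6: 2·6 + 4 = 16; 16−1 = 15
i=2: 15 = 2·6 + 3 (b=6); 6→7: 2·7 + 3 = 17; 17−1 = 16
i=3: 16 = 2·7 + 2 (b=7); 7→8: 2·8 + 2 = 18; 18−1 = 17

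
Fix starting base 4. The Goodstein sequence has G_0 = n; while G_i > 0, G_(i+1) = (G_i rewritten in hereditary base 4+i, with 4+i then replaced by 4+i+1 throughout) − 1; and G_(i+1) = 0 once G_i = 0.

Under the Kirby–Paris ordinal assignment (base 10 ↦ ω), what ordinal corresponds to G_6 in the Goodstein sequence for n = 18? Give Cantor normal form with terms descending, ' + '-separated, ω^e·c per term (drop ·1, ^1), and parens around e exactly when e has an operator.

ω·6 + 3

step 0: 18 = 4^2 + 2; sub 5 for 4: 5^2 + 2; = 27; G_1 = 27−1 = 26
step 1: 26 = 5^2 + 1; sub 6 for 5: 6^2 + 1; = 37; G_2 = 37−1 = 36
step 2: 36 = 6^2; sub 7 for 6: 7^2; = 49; G_3 = 49−1 = 48
step 3: 48 = 6·7 + 6; sub 8 for 7: 6·8 + 6; = 54; G_4 = 54−1 = 53
step 4: 53 = 6·8 + 5; sub 9 for 8: 6·9 + 5; = 59; G_5 = 59−1 = 58
step 5: 58 = 6·9 + 4; sub 10 for 9: 6·10 + 4; = 64; G_6 = 64−1 = 63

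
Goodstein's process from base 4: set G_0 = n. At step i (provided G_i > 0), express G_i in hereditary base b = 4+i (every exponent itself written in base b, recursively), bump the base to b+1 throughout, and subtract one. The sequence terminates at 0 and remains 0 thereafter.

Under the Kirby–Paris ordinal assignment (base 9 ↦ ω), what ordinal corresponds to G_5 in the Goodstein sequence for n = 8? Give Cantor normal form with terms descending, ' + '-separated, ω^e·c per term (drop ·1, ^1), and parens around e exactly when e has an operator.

ω

(0) 8|_4 = 2·4 ↦ 2·5|_5 = 10 ⇒ 9
(1) 9|_5 = 5 + 4 ↦ 6 + 4|_6 = 10 ⇒ 9
(2) 9|_6 = 6 + 3 ↦ 7 + 3|_7 = 10 ⇒ 9
(3) 9|_7 = 7 + 2 ↦ 8 + 2|_8 = 10 ⇒ 9
(4) 9|_8 = 8 + 1 ↦ 9 + 1|_9 = 10 ⇒ 9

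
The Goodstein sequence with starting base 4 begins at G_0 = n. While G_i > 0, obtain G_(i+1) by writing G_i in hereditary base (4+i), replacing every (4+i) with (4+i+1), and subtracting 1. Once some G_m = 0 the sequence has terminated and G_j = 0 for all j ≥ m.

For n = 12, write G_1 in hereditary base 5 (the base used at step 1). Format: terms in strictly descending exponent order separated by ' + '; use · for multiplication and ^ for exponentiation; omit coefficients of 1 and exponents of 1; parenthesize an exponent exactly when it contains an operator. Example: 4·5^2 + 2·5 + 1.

[0] 12 ≡ 3·4 (base 4). Lift 5: 15. −1: 14.
[1] 14 ≡ 2·5 + 4 (base 5). Lift 6: 16. −1: 15.

2·5 + 4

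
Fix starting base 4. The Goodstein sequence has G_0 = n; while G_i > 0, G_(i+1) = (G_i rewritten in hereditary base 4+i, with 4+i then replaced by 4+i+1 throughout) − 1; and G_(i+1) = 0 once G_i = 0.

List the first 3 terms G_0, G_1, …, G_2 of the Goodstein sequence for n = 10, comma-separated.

G_0 = 10. HB_4(10) = 2·4 + 2. Bump = 12. G_1 = 11.
G_1 = 11. HB_5(11) = 2·5 + 1. Bump = 13. G_2 = 12.

10, 11, 12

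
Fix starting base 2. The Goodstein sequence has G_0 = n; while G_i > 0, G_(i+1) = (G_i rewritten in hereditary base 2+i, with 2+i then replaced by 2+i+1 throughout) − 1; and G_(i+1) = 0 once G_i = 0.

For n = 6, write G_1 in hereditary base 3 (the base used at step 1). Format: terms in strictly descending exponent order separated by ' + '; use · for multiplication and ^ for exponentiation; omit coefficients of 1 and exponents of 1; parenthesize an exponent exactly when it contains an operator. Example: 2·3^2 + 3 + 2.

(0) 6|_2 = 2^2 + 2 ↦ 3^3 + 3|_3 = 30 ⇒ 29
(1) 29|_3 = 3^3 + 2 ↦ 4^4 + 2|_4 = 258 ⇒ 257

3^3 + 2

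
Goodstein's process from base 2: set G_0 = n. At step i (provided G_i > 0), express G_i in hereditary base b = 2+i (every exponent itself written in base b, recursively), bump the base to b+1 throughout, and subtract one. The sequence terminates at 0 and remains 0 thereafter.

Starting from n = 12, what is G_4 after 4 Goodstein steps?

[0] 12 ≡ 2^(2 + 1) + 2^2 (base 2). Lift 3: 108. −1: 107.
[1] 107 ≡ 3^(3 + 1) + 2·3^2 + 2·3 + 2 (base 3). Lift 4: 1066. −1: 1065.
[2] 1065 ≡ 4^(4 + 1) + 2·4^2 + 2·4 + 1 (base 4). Lift 5: 15686. −1: 15685.
[3] 15685 ≡ 5^(5 + 1) + 2·5^2 + 2·5 (base 5). Lift 6: 280020. −1: 280019.
[4] 280019 ≡ 6^(6 + 1) + 2·6^2 + 6 + 5 (base 6). Lift 7: 5764911. −1: 5764910.

280019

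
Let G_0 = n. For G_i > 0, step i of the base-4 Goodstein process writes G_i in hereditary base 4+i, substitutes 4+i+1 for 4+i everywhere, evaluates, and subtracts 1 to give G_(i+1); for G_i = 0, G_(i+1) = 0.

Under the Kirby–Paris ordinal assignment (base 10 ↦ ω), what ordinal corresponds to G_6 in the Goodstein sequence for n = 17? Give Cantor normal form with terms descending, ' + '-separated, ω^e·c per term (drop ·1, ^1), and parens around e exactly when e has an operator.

ω·5 + 1

[0] 17 ≡ 4^2 + 1 (base 4). Lift 5: 26. −1: 25.
[1] 25 ≡ 5^2 (base 5). Lift 6: 36. −1: 35.
[2] 35 ≡ 5·6 + 5 (base 6). Lift 7: 40. −1: 39.
[3] 39 ≡ 5·7 + 4 (base 7). Lift 8: 44. −1: 43.
[4] 43 ≡ 5·8 + 3 (base 8). Lift 9: 48. −1: 47.
[5] 47 ≡ 5·9 + 2 (base 9). Lift 10: 52. −1: 51.
[6] 51 ≡ 5·10 + 1 (base 10). Lift 11: 56. −1: 55.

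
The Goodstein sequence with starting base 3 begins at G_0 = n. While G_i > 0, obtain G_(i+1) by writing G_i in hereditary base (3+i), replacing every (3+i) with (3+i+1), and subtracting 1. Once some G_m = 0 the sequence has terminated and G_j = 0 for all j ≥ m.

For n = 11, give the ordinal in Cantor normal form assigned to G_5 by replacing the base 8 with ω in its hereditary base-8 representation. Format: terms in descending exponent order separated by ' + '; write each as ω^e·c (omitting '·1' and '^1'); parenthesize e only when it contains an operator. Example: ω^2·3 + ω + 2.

ω·5 + 3

base 3: 11 = 3^2 + 2; at 4: 4^2 + 2 = 18; next = 17
base 4: 17 = 4^2 + 1; at 5: 5^2 + 1 = 26; next = 25
base 5: 25 = 5^2; at 6: 6^2 = 36; next = 35
base 6: 35 = 5·6 + 5; at 7: 5·7 + 5 = 40; next = 39
base 7: 39 = 5·7 + 4; at 8: 5·8 + 4 = 44; next = 43
base 8: 43 = 5·8 + 3; at 9: 5·9 + 3 = 48; next = 47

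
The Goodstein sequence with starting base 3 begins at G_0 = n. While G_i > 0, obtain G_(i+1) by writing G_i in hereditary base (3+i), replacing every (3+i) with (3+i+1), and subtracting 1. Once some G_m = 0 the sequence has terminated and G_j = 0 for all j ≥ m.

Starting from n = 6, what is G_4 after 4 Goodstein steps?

(0) 6|_3 = 2·3 ↦ 2·4|_4 = 8 ⇒ 7
(1) 7|_4 = 4 + 3 ↦ 5 + 3|_5 = 8 ⇒ 7
(2) 7|_5 = 5 + 2 ↦ 6 + 2|_6 = 8 ⇒ 7
(3) 7|_6 = 6 + 1 ↦ 7 + 1|_7 = 8 ⇒ 7
(4) 7|_7 = 7 ↦ 8|_8 = 8 ⇒ 7

7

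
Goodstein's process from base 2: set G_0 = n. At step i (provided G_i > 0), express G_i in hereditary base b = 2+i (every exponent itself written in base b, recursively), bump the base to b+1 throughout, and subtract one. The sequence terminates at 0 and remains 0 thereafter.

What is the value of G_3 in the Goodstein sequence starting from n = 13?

16092

G_0 = 13. HB_2(13) = 2^(2 + 1) + 2^2 + 1. Bump = 109. G_1 = 108.
G_1 = 108. HB_3(108) = 3^(3 + 1) + 3^3. Bump = 1280. G_2 = 1279.
G_2 = 1279. HB_4(1279) = 4^(4 + 1) + 3·4^3 + 3·4^2 + 3·4 + 3. Bump = 16093. G_3 = 16092.
G_3 = 16092. HB_5(16092) = 5^(5 + 1) + 3·5^3 + 3·5^2 + 3·5 + 2. Bump = 280712. G_4 = 280711.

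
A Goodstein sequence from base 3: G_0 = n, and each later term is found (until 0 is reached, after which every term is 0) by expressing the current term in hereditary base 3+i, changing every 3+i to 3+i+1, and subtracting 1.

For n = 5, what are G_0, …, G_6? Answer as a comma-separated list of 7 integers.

5, 5, 5, 5, 4, 3, 2

5 —HB3→ 3 + 2 —bump→ 4 + 2 = 6 —(−1)→ 5
5 —HB4→ 4 + 1 —bump→ 5 + 1 = 6 —(−1)→ 5
5 —HB5→ 5 —bump→ 6 = 6 —(−1)→ 5
5 —HB6→ 5 —bump→ 5 = 5 —(−1)→ 4
4 —HB7→ 4 —bump→ 4 = 4 —(−1)→ 3
3 —HB8→ 3 —bump→ 3 = 3 —(−1)→ 2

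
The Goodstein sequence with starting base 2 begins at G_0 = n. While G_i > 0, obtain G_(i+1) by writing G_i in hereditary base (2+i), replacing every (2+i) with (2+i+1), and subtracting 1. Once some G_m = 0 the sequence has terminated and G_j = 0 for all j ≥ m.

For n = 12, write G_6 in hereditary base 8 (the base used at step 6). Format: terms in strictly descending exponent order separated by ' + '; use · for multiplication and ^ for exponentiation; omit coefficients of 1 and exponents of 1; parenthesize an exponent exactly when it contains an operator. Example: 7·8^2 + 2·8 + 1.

i=0: 12 = 2^(2 + 1) + 2^2 (b=2); 2→3: 3^(3 + 1) + 3^3 = 108; 108−1 = 107
i=1: 107 = 3^(3 + 1) + 2·3^2 + 2·3 + 2 (b=3); 3→4: 4^(4 + 1) + 2·4^2 + 2·4 + 2 = 1066; 1066−1 = 1065
i=2: 1065 = 4^(4 + 1) + 2·4^2 + 2·4 + 1 (b=4); 4→5: 5^(5 + 1) + 2·5^2 + 2·5 + 1 = 15686; 15686−1 = 15685
i=3: 15685 = 5^(5 + 1) + 2·5^2 + 2·5 (b=5); 5→6: 6^(6 + 1) + 2·6^2 + 2·6 = 280020; 280020−1 = 280019
i=4: 280019 = 6^(6 + 1) + 2·6^2 + 6 + 5 (b=6); 6→7: 7^(7 + 1) + 2·7^2 + 7 + 5 = 5764911; 5764911−1 = 5764910
i=5: 5764910 = 7^(7 + 1) + 2·7^2 + 7 + 4 (b=7); 7→8: 8^(8 + 1) + 2·8^2 + 8 + 4 = 134217868; 134217868−1 = 134217867
i=6: 134217867 = 8^(8 + 1) + 2·8^2 + 8 + 3 (b=8); 8→9: 9^(9 + 1) + 2·9^2 + 9 + 3 = 3486784575; 3486784575−1 = 3486784574

8^(8 + 1) + 2·8^2 + 8 + 3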